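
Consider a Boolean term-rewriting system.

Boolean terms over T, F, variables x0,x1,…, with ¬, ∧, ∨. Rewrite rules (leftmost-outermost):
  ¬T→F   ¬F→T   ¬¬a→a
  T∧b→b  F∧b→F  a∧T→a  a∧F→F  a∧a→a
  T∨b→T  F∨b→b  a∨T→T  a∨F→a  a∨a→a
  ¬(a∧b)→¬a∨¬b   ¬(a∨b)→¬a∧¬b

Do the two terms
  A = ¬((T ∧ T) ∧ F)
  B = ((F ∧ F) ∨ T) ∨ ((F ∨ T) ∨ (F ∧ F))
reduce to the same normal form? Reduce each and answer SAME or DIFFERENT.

Answer: SAME — A ⇓ T, B ⇓ T

Working:
Term A:
  start: ¬((T ∧ T) ∧ F)
  [1] ¬(T ∧ T) ∨ ¬F
  [2] (¬T ∨ ¬T) ∨ ¬F
  [3] ¬T ∨ ¬F
  [4] F ∨ ¬F
  [5] ¬F
  [6] T

Term B:
  start: ((F ∧ F) ∨ T) ∨ ((F ∨ T) ∨ (F ∧ F))
  [1] T ∨ ((F ∨ T) ∨ (F ∧ F))
  [2] T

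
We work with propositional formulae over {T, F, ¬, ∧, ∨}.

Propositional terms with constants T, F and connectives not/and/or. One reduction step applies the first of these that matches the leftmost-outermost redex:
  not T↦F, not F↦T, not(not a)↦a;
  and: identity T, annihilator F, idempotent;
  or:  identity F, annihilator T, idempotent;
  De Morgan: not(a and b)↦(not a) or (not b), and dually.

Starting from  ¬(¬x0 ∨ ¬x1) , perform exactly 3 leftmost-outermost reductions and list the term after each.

  start: ¬(¬x0 ∨ ¬x1)
  step 1: ¬¬x0 ∧ ¬¬x1
  step 2: x0 ∧ ¬¬x1
  step 3: x0 ∧ x1

Answer: after 3 steps: x0 ∧ x1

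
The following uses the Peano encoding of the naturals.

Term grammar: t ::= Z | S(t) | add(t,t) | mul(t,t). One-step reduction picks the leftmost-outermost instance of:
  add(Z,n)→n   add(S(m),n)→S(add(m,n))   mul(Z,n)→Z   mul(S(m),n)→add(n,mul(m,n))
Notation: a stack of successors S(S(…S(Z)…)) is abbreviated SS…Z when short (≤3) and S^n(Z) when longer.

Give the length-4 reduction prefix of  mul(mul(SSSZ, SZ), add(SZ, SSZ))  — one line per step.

Answer: after 4 steps: add(S(add(Z, SSZ)), mul(add(Z, mul(SSZ, SZ)), add(SZ, SSZ)))

Derivation:
  start: mul(mul(SSSZ, SZ), add(SZ, SSZ))
  step 1: mul(add(SZ, mul(SSZ, SZ)), add(SZ, SSZ))
  step 2: mul(S(add(Z, mul(SSZ, SZ))), add(SZ, SSZ))
  step 3: add(add(SZ, SSZ), mul(add(Z, mul(SSZ, SZ)), add(SZ, SSZ)))
  step 4: add(S(add(Z, SSZ)), mul(add(Z, mul(SSZ, SZ)), add(SZ, SSZ)))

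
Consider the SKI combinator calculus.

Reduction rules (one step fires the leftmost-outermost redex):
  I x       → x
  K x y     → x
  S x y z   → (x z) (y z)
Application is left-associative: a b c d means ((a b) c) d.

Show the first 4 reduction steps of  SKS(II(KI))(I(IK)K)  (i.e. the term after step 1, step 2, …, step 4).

  start: SKS(II(KI))(I(IK)K)
  →1  K(II(KI))(S(II(KI)))(I(IK)K)
  →2  II(KI)(I(IK)K)
  →3  I(KI)(I(IK)K)
  →4  KI(I(IK)K)

Answer: after 4 steps: KI(I(IK)K)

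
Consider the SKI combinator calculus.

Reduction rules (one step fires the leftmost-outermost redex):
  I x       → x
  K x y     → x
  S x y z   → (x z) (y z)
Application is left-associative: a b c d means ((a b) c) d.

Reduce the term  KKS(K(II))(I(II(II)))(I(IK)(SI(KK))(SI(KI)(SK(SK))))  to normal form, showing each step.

Answer: normal form = I  (in 4 steps)

Working:
  start: KKS(K(II))(I(II(II)))(I(IK)(SI(KK))(SI(KI)(SK(SK))))
  step 1: K(K(II))(I(II(II)))(I(IK)(SI(KK))(SI(KI)(SK(SK))))
  step 2: K(II)(I(IK)(SI(KK))(SI(KI)(SK(SK))))
  step 3: II
  step 4: I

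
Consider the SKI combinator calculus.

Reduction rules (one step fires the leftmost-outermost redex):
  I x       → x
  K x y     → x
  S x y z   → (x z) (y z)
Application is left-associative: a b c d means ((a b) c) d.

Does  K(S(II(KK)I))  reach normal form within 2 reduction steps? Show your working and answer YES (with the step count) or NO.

  start: K(S(II(KK)I))
  [1] K(S(I(KK)I))
  [2] K(S(KKI))

Answer: NO — after 2 steps the term is K(S(KKI)), not yet normal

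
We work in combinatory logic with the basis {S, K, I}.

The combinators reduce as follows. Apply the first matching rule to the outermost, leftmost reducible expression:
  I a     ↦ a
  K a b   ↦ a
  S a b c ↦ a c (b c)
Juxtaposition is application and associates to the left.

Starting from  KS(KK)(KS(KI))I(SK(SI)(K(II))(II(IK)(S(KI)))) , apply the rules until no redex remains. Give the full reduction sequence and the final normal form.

Answer: normal form = SII  (in 12 steps)

Working:
  start: KS(KK)(KS(KI))I(SK(SI)(K(II))(II(IK)(S(KI))))
  →1  S(KS(KI))I(SK(SI)(K(II))(II(IK)(S(KI))))
  →2  KS(KI)(SK(SI)(K(II))(II(IK)(S(KI))))(I(SK(SI)(K(II))(II(IK)(S(KI)))))
  →3  S(SK(SI)(K(II))(II(IK)(S(KI))))(I(SK(SI)(K(II))(II(IK)(S(KI)))))
  →4  S(K(K(II))(SI(K(II)))(II(IK)(S(KI))))(I(SK(SI)(K(II))(II(IK)(S(KI)))))
  →5  S(K(II)(II(IK)(S(KI))))(I(SK(SI)(K(II))(II(IK)(S(KI)))))
  →6  S(II)(I(SK(SI)(K(II))(II(IK)(S(KI)))))
  →7  SI(I(SK(SI)(K(II))(II(IK)(S(KI)))))
  →8  SI(SK(SI)(K(II))(II(IK)(S(KI))))
  →9  SI(K(K(II))(SI(K(II)))(II(IK)(S(KI))))
  →10  SI(K(II)(II(IK)(S(KI))))
  →11  SI(II)
  →12  SII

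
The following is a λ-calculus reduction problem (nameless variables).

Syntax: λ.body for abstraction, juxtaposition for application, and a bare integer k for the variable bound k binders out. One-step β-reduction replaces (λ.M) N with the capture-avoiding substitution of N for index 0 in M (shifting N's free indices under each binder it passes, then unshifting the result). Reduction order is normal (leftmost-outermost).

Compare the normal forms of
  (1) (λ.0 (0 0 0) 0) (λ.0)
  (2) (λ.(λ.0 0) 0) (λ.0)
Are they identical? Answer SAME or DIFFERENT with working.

Term A:
  start: (λ.0 (0 0 0) 0) (λ.0)
  [1] (λ.0) ((λ.0) (λ.0) (λ.0)) (λ.0)
  [2] (λ.0) (λ.0) (λ.0) (λ.0)
  [3] (λ.0) (λ.0) (λ.0)
  [4] (λ.0) (λ.0)
  [5] λ.0

Term B:
  start: (λ.(λ.0 0) 0) (λ.0)
  [1] (λ.0 0) (λ.0)
  [2] (λ.0) (λ.0)
  [3] λ.0

Answer: SAME — A ⇓ λ.0, B ⇓ λ.0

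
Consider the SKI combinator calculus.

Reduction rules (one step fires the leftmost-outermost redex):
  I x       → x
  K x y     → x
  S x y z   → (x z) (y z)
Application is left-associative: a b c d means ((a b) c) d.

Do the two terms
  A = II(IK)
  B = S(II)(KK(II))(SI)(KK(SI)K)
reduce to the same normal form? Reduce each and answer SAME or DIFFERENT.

Term A:
  start: II(IK)
  [1] I(IK)
  [2] IK
  [3] K

Term B:
  start: S(II)(KK(II))(SI)(KK(SI)K)
  [1] II(SI)(KK(II)(SI))(KK(SI)K)
  [2] I(SI)(KK(II)(SI))(KK(SI)K)
  [3] SI(KK(II)(SI))(KK(SI)K)
  [4] I(KK(SI)K)(KK(II)(SI)(KK(SI)K))
  [5] KK(SI)K(KK(II)(SI)(KK(SI)K))
  [6] KK(KK(II)(SI)(KK(SI)K))
  [7] K

Answer: SAME — A ⇓ K, B ⇓ K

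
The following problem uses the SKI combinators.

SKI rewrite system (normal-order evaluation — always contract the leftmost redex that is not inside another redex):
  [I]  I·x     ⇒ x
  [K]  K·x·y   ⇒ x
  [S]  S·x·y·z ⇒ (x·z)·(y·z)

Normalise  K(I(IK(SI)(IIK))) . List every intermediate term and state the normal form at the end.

Answer: normal form = K(SI)  (in 3 steps)

Derivation:
  start: K(I(IK(SI)(IIK)))
  →1  K(IK(SI)(IIK))
  →2  K(K(SI)(IIK))
  →3  K(SI)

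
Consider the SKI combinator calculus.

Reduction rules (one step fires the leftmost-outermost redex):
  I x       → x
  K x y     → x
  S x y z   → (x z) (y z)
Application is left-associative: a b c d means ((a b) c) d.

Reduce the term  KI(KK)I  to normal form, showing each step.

Answer: normal form = I  (in 2 steps)

Reduction:
  start: KI(KK)I
  step 1: II
  step 2: I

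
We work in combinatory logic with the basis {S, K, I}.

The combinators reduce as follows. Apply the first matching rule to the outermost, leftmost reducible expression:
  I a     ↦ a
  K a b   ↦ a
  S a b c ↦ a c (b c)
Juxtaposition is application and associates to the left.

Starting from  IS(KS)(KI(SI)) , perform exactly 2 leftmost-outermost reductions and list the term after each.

  start: IS(KS)(KI(SI))
  [1] S(KS)(KI(SI))
  [2] S(KS)I

Answer: after 2 steps: S(KS)I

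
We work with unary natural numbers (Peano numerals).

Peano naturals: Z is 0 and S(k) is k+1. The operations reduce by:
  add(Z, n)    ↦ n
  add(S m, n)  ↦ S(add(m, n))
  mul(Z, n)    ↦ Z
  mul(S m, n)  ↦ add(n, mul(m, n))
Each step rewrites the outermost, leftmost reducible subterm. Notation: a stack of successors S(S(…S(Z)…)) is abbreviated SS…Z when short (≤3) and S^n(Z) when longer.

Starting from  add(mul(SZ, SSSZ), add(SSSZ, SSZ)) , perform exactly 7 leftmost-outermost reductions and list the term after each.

Answer: after 7 steps: S(S(S(add(add(Z, mul(Z, SSSZ)), add(SSSZ, SSZ)))))

Reduction:
  start: add(mul(SZ, SSSZ), add(SSSZ, SSZ))
  step 1: add(add(SSSZ, mul(Z, SSSZ)), add(SSSZ, SSZ))
  step 2: add(S(add(SSZ, mul(Z, SSSZ))), add(SSSZ, SSZ))
  step 3: S(add(add(SSZ, mul(Z, SSSZ)), add(SSSZ, SSZ)))
  step 4: S(add(S(add(SZ, mul(Z, SSSZ))), add(SSSZ, SSZ)))
  step 5: S(S(add(add(SZ, mul(Z, SSSZ)), add(SSSZ, SSZ))))
  step 6: S(S(add(S(add(Z, mul(Z, SSSZ))), add(SSSZ, SSZ))))
  step 7: S(S(S(add(add(Z, mul(Z, SSSZ)), add(SSSZ, SSZ)))))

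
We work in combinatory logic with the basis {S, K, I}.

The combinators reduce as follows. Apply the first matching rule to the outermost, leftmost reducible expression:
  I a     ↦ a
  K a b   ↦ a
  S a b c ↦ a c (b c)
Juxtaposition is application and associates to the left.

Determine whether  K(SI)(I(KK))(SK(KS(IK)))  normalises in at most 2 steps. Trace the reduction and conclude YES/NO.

  start: K(SI)(I(KK))(SK(KS(IK)))
  [1] SI(SK(KS(IK)))
  [2] SI(SKS)

Answer: YES — reaches normal form SI(SKS) in 2 ≤ 2 steps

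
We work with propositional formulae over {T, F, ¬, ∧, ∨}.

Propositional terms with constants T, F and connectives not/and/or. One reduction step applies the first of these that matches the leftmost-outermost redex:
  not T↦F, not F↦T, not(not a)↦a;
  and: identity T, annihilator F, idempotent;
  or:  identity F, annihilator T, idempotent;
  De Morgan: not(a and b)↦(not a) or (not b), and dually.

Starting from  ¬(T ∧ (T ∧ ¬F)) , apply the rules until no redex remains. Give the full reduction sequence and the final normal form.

Answer: normal form = F  (in 7 steps)

Working:
  start: ¬(T ∧ (T ∧ ¬F))
  →1  ¬T ∨ ¬(T ∧ ¬F)
  →2  F ∨ ¬(T ∧ ¬F)
  →3  ¬(T ∧ ¬F)
  →4  ¬T ∨ ¬¬F
  →5  F ∨ ¬¬F
  →6  ¬¬F
  →7  F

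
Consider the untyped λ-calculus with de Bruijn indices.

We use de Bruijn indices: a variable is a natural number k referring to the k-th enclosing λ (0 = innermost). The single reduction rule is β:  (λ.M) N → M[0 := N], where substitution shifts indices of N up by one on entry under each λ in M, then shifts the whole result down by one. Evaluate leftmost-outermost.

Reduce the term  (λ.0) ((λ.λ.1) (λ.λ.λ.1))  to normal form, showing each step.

Answer: normal form = λ.λ.λ.λ.1  (in 2 steps)

Derivation:
  start: (λ.0) ((λ.λ.1) (λ.λ.λ.1))
  →1  (λ.λ.1) (λ.λ.λ.1)
  →2  λ.λ.λ.λ.1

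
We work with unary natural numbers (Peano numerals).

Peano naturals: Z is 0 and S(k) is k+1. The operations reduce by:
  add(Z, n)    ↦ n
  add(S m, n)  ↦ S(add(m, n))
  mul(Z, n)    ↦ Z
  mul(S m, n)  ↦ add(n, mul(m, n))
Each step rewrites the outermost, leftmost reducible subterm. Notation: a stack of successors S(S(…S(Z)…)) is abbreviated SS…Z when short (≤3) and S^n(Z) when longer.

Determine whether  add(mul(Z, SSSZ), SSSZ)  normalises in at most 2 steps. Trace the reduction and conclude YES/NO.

  start: add(mul(Z, SSSZ), SSSZ)
  →1  add(Z, SSSZ)
  →2  SSSZ

Answer: YES — reaches normal form SSSZ in 2 ≤ 2 steps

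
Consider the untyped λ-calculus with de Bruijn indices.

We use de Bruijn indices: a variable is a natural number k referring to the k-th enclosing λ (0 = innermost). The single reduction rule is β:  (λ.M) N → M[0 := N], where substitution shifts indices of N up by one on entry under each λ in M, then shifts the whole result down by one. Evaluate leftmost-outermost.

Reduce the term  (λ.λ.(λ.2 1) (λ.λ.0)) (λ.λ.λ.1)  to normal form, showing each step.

  start: (λ.λ.(λ.2 1) (λ.λ.0)) (λ.λ.λ.1)
  →1  λ.(λ.(λ.λ.λ.1) 1) (λ.λ.0)
  →2  λ.(λ.λ.λ.1) 0
  →3  λ.λ.λ.1

Answer: normal form = λ.λ.λ.1  (in 3 steps)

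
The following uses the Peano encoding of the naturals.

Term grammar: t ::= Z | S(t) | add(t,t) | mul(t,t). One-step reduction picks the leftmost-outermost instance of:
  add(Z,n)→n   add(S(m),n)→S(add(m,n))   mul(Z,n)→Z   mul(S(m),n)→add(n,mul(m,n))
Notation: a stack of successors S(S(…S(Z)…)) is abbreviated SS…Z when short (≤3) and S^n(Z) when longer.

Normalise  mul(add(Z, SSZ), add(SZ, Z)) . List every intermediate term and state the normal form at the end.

Answer: normal form = SSZ  (in 12 steps)

Working:
  start: mul(add(Z, SSZ), add(SZ, Z))
  →1  mul(SSZ, add(SZ, Z))
  →2  add(add(SZ, Z), mul(SZ, add(SZ, Z)))
  →3  add(S(add(Z, Z)), mul(SZ, add(SZ, Z)))
  →4  S(add(add(Z, Z), mul(SZ, add(SZ, Z))))
  →5  S(add(Z, mul(SZ, add(SZ, Z))))
  →6  S(mul(SZ, add(SZ, Z)))
  →7  S(add(add(SZ, Z), mul(Z, add(SZ, Z))))
  →8  S(add(S(add(Z, Z)), mul(Z, add(SZ, Z))))
  →9  S(S(add(add(Z, Z), mul(Z, add(SZ, Z)))))
  →10  S(S(add(Z, mul(Z, add(SZ, Z)))))
  →11  S(S(mul(Z, add(SZ, Z))))
  →12  SSZ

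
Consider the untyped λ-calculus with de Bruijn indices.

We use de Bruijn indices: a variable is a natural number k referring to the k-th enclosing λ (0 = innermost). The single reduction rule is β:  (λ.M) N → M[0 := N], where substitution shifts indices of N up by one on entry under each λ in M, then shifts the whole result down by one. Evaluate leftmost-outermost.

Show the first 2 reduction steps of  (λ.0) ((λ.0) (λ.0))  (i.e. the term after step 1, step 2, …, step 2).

Answer: after 2 steps: λ.0

Reduction:
  start: (λ.0) ((λ.0) (λ.0))
  [1] (λ.0) (λ.0)
  [2] λ.0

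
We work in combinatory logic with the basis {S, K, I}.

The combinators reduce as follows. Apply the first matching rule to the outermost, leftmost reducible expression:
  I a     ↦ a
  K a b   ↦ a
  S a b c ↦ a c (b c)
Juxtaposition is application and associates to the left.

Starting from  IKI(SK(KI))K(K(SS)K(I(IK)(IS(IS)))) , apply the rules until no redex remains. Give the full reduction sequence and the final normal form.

Answer: normal form = K(SS(K(SS)))  (in 8 steps)

Working:
  start: IKI(SK(KI))K(K(SS)K(I(IK)(IS(IS))))
  [1] KI(SK(KI))K(K(SS)K(I(IK)(IS(IS))))
  [2] IK(K(SS)K(I(IK)(IS(IS))))
  [3] K(K(SS)K(I(IK)(IS(IS))))
  [4] K(SS(I(IK)(IS(IS))))
  [5] K(SS(IK(IS(IS))))
  [6] K(SS(K(IS(IS))))
  [7] K(SS(K(S(IS))))
  [8] K(SS(K(SS)))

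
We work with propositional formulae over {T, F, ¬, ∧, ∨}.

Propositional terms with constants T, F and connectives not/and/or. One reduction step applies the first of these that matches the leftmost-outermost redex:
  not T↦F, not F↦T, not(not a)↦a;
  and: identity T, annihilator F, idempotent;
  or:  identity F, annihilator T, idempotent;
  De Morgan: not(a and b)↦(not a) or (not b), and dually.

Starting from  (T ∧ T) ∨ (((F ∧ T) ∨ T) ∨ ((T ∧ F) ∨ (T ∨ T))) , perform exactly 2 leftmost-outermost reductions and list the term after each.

  start: (T ∧ T) ∨ (((F ∧ T) ∨ T) ∨ ((T ∧ F) ∨ (T ∨ T)))
  [1] T ∨ (((F ∧ T) ∨ T) ∨ ((T ∧ F) ∨ (T ∨ T)))
  [2] T

Answer: after 2 steps: T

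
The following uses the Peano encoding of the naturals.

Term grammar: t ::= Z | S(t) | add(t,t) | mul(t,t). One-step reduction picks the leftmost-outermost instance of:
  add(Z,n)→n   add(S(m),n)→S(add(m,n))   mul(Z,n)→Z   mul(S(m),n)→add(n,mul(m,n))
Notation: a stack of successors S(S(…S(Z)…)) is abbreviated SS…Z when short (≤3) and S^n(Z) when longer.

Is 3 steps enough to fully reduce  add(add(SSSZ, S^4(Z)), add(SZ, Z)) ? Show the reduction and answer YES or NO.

Answer: NO — after 3 steps the term is S(add(S(add(SZ, S^4(Z))), add(SZ, Z))), not yet normal

Working:
  start: add(add(SSSZ, S^4(Z)), add(SZ, Z))
  step 1: add(S(add(SSZ, S^4(Z))), add(SZ, Z))
  step 2: S(add(add(SSZ, S^4(Z)), add(SZ, Z)))
  step 3: S(add(S(add(SZ, S^4(Z))), add(SZ, Z)))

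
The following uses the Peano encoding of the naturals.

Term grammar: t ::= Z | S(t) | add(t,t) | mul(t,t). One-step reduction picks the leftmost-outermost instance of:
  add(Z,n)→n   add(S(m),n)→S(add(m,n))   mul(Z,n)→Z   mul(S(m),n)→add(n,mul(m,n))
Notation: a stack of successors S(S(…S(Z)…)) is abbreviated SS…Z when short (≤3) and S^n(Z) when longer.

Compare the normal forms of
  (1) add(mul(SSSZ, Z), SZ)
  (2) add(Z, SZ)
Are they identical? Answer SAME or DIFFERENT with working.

Answer: SAME — A ⇓ SZ, B ⇓ SZ

Reduction:
Term A:
  start: add(mul(SSSZ, Z), SZ)
  [1] add(add(Z, mul(SSZ, Z)), SZ)
  [2] add(mul(SSZ, Z), SZ)
  [3] add(add(Z, mul(SZ, Z)), SZ)
  [4] add(mul(SZ, Z), SZ)
  [5] add(add(Z, mul(Z, Z)), SZ)
  [6] add(mul(Z, Z), SZ)
  [7] add(Z, SZ)
  [8] SZ

Term B:
  start: add(Z, SZ)
  [1] SZ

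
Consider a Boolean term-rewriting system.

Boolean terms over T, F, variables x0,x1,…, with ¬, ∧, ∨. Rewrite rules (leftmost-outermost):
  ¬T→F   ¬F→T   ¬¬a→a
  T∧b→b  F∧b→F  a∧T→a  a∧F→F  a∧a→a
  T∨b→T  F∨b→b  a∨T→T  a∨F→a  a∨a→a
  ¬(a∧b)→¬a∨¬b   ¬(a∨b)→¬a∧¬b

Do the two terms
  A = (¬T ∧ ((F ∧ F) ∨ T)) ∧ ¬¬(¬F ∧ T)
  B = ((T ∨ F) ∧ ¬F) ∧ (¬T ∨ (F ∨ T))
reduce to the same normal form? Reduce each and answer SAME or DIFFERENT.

Answer: DIFFERENT — A ⇓ F, B ⇓ T

Reduction:
Term A:
  start: (¬T ∧ ((F ∧ F) ∨ T)) ∧ ¬¬(¬F ∧ T)
  step 1: (F ∧ ((F ∧ F) ∨ T)) ∧ ¬¬(¬F ∧ T)
  step 2: F ∧ ¬¬(¬F ∧ T)
  step 3: F

Term B:
  start: ((T ∨ F) ∧ ¬F) ∧ (¬T ∨ (F ∨ T))
  step 1: (T ∧ ¬F) ∧ (¬T ∨ (F ∨ T))
  step 2: ¬F ∧ (¬T ∨ (F ∨ T))
  step 3: T ∧ (¬T ∨ (F ∨ T))
  step 4: ¬T ∨ (F ∨ T)
  step 5: F ∨ (F ∨ T)
  step 6: F ∨ T
  step 7: T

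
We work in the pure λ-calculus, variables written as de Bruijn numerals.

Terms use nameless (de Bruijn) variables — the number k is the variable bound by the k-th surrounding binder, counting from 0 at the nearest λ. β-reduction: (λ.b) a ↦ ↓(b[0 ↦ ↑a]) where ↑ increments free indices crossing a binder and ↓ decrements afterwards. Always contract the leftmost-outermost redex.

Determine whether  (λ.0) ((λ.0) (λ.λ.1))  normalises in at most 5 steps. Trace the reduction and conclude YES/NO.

Answer: YES — reaches normal form λ.λ.1 in 2 ≤ 5 steps

Working:
  start: (λ.0) ((λ.0) (λ.λ.1))
  [1] (λ.0) (λ.λ.1)
  [2] λ.λ.1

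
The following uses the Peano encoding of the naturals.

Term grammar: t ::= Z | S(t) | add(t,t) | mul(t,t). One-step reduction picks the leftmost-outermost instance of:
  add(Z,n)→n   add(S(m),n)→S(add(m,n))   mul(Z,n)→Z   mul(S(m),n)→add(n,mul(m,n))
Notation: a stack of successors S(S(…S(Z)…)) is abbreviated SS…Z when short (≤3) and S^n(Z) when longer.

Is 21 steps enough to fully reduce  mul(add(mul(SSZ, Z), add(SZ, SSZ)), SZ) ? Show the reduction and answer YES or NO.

Answer: YES — reaches normal form SSSZ in 18 ≤ 21 steps

Working:
  start: mul(add(mul(SSZ, Z), add(SZ, SSZ)), SZ)
  →1  mul(add(add(Z, mul(SZ, Z)), add(SZ, SSZ)), SZ)
  →2  mul(add(mul(SZ, Z), add(SZ, SSZ)), SZ)
  →3  mul(add(add(Z, mul(Z, Z)), add(SZ, SSZ)), SZ)
  →4  mul(add(mul(Z, Z), add(SZ, SSZ)), SZ)
  →5  mul(add(Z, add(SZ, SSZ)), SZ)
  →6  mul(add(SZ, SSZ), SZ)
  →7  mul(S(add(Z, SSZ)), SZ)
  →8  add(SZ, mul(add(Z, SSZ), SZ))
  →9  S(add(Z, mul(add(Z, SSZ), SZ)))
  →10  S(mul(add(Z, SSZ), SZ))
  →11  S(mul(SSZ, SZ))
  →12  S(add(SZ, mul(SZ, SZ)))
  →13  S(S(add(Z, mul(SZ, SZ))))
  →14  S(S(mul(SZ, SZ)))
  →15  S(S(add(SZ, mul(Z, SZ))))
  →16  S(S(S(add(Z, mul(Z, SZ)))))
  →17  S(S(S(mul(Z, SZ))))
  →18  SSSZ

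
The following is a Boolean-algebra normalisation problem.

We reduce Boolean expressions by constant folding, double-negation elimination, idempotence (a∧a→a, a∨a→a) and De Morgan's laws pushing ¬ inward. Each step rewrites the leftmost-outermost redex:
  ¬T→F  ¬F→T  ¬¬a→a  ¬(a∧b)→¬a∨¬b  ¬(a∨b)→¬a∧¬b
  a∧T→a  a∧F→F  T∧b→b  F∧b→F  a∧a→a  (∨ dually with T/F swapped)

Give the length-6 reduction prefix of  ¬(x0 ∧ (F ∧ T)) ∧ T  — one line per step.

Answer: after 6 steps: T

Working:
  start: ¬(x0 ∧ (F ∧ T)) ∧ T
  →1  ¬(x0 ∧ (F ∧ T))
  →2  ¬x0 ∨ ¬(F ∧ T)
  →3  ¬x0 ∨ (¬F ∨ ¬T)
  →4  ¬x0 ∨ (T ∨ ¬T)
  →5  ¬x0 ∨ T
  →6  T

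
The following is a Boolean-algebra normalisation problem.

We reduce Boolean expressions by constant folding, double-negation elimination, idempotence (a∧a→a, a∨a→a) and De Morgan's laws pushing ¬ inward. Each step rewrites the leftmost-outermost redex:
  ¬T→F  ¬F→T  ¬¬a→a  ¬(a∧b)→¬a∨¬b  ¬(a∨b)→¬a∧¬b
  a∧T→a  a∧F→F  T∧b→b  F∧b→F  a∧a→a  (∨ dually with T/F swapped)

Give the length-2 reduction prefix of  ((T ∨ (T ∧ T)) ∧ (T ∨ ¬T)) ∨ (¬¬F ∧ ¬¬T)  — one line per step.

Answer: after 2 steps: (T ∨ ¬T) ∨ (¬¬F ∧ ¬¬T)

Reduction:
  start: ((T ∨ (T ∧ T)) ∧ (T ∨ ¬T)) ∨ (¬¬F ∧ ¬¬T)
  →1  (T ∧ (T ∨ ¬T)) ∨ (¬¬F ∧ ¬¬T)
  →2  (T ∨ ¬T) ∨ (¬¬F ∧ ¬¬T)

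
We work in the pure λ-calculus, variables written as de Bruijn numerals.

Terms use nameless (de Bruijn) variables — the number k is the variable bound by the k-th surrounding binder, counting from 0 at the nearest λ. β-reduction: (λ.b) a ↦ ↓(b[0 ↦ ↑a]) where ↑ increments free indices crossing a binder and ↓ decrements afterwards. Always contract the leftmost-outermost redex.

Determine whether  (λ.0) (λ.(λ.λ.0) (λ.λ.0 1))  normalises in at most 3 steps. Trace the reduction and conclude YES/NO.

  start: (λ.0) (λ.(λ.λ.0) (λ.λ.0 1))
  step 1: λ.(λ.λ.0) (λ.λ.0 1)
  step 2: λ.λ.0

Answer: YES — reaches normal form λ.λ.0 in 2 ≤ 3 steps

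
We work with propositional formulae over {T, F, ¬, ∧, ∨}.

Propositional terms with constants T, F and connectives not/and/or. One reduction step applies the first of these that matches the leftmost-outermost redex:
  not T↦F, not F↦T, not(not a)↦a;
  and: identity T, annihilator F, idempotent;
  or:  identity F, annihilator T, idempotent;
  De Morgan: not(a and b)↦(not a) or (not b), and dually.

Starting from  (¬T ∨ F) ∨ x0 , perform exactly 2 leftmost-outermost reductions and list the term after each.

Answer: after 2 steps: F ∨ x0

Reduction:
  start: (¬T ∨ F) ∨ x0
  step 1: ¬T ∨ x0
  step 2: F ∨ x0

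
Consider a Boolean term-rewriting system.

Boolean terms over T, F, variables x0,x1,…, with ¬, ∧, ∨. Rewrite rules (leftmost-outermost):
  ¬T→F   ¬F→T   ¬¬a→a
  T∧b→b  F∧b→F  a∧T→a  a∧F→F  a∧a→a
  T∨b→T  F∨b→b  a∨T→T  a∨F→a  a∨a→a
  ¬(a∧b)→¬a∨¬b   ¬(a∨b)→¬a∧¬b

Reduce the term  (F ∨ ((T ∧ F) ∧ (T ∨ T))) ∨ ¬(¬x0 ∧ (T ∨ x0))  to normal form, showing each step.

  start: (F ∨ ((T ∧ F) ∧ (T ∨ T))) ∨ ¬(¬x0 ∧ (T ∨ x0))
  step 1: ((T ∧ F) ∧ (T ∨ T)) ∨ ¬(¬x0 ∧ (T ∨ x0))
  step 2: (F ∧ (T ∨ T)) ∨ ¬(¬x0 ∧ (T ∨ x0))
  step 3: F ∨ ¬(¬x0 ∧ (T ∨ x0))
  step 4: ¬(¬x0 ∧ (T ∨ x0))
  step 5: ¬¬x0 ∨ ¬(T ∨ x0)
  step 6: x0 ∨ ¬(T ∨ x0)
  step 7: x0 ∨ (¬T ∧ ¬x0)
  step 8: x0 ∨ (F ∧ ¬x0)
  step 9: x0 ∨ F
  step 10: x0

Answer: normal form = x0  (in 10 steps)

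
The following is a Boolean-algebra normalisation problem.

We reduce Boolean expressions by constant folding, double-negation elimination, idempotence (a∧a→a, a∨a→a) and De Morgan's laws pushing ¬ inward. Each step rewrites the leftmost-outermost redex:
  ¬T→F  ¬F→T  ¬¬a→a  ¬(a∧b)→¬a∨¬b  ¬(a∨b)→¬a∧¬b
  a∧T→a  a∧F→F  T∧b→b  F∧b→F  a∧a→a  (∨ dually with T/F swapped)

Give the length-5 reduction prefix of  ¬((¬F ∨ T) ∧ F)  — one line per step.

Answer: after 5 steps: ¬F

Derivation:
  start: ¬((¬F ∨ T) ∧ F)
  [1] ¬(¬F ∨ T) ∨ ¬F
  [2] (¬¬F ∧ ¬T) ∨ ¬F
  [3] (F ∧ ¬T) ∨ ¬F
  [4] F ∨ ¬F
  [5] ¬F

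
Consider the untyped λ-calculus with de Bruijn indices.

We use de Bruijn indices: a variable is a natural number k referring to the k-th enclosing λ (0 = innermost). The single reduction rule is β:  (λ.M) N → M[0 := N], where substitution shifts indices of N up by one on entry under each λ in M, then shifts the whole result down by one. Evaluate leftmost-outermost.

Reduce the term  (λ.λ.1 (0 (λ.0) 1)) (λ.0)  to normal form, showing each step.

Answer: normal form = λ.0 (λ.0) (λ.0)  (in 2 steps)

Reduction:
  start: (λ.λ.1 (0 (λ.0) 1)) (λ.0)
  →1  λ.(λ.0) (0 (λ.0) (λ.0))
  →2  λ.0 (λ.0) (λ.0)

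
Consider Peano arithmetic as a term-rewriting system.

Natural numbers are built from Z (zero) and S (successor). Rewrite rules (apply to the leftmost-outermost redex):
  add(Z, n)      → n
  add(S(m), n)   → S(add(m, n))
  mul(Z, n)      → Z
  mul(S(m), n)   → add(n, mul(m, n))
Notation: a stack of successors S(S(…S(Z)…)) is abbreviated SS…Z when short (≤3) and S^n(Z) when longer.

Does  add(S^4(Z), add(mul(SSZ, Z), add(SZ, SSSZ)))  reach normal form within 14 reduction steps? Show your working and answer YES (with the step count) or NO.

  start: add(S^4(Z), add(mul(SSZ, Z), add(SZ, SSSZ)))
  →1  S(add(SSSZ, add(mul(SSZ, Z), add(SZ, SSSZ))))
  →2  S(S(add(SSZ, add(mul(SSZ, Z), add(SZ, SSSZ)))))
  →3  S(S(S(add(SZ, add(mul(SSZ, Z), add(SZ, SSSZ))))))
  →4  S(S(S(S(add(Z, add(mul(SSZ, Z), add(SZ, SSSZ)))))))
  →5  S(S(S(S(add(mul(SSZ, Z), add(SZ, SSSZ))))))
  →6  S(S(S(S(add(add(Z, mul(SZ, Z)), add(SZ, SSSZ))))))
  →7  S(S(S(S(add(mul(SZ, Z), add(SZ, SSSZ))))))
  →8  S(S(S(S(add(add(Z, mul(Z, Z)), add(SZ, SSSZ))))))
  →9  S(S(S(S(add(mul(Z, Z), add(SZ, SSSZ))))))
  →10  S(S(S(S(add(Z, add(SZ, SSSZ))))))
  →11  S(S(S(S(add(SZ, SSSZ)))))
  →12  S(S(S(S(S(add(Z, SSSZ))))))
  →13  S^8(Z)

Answer: YES — reaches normal form S^8(Z) in 13 ≤ 14 steps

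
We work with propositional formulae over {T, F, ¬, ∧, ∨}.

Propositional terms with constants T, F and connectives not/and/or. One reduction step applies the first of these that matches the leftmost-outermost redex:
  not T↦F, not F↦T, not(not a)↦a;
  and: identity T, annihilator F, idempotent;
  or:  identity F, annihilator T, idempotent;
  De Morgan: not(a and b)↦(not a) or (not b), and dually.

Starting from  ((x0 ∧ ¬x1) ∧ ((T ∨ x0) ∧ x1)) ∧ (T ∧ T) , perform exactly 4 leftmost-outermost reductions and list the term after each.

  start: ((x0 ∧ ¬x1) ∧ ((T ∨ x0) ∧ x1)) ∧ (T ∧ T)
  step 1: ((x0 ∧ ¬x1) ∧ (T ∧ x1)) ∧ (T ∧ T)
  step 2: ((x0 ∧ ¬x1) ∧ x1) ∧ (T ∧ T)
  step 3: ((x0 ∧ ¬x1) ∧ x1) ∧ T
  step 4: (x0 ∧ ¬x1) ∧ x1

Answer: after 4 steps: (x0 ∧ ¬x1) ∧ x1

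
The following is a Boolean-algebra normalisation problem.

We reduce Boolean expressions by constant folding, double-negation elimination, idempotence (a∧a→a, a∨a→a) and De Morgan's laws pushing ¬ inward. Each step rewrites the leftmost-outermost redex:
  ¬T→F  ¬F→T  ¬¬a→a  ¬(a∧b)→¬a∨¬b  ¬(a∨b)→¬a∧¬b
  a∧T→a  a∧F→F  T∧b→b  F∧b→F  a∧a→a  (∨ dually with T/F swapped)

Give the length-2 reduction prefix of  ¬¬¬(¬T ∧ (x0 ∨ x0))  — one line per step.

  start: ¬¬¬(¬T ∧ (x0 ∨ x0))
  step 1: ¬(¬T ∧ (x0 ∨ x0))
  step 2: ¬¬T ∨ ¬(x0 ∨ x0)

Answer: after 2 steps: ¬¬T ∨ ¬(x0 ∨ x0)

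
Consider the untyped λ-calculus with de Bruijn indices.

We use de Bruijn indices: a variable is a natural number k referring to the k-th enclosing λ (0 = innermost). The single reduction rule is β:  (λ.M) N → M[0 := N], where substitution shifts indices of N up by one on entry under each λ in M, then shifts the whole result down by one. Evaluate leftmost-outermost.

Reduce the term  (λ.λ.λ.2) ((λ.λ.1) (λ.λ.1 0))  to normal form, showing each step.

Answer: normal form = λ.λ.λ.λ.λ.1 0  (in 2 steps)

Working:
  start: (λ.λ.λ.2) ((λ.λ.1) (λ.λ.1 0))
  [1] λ.λ.(λ.λ.1) (λ.λ.1 0)
  [2] λ.λ.λ.λ.λ.1 0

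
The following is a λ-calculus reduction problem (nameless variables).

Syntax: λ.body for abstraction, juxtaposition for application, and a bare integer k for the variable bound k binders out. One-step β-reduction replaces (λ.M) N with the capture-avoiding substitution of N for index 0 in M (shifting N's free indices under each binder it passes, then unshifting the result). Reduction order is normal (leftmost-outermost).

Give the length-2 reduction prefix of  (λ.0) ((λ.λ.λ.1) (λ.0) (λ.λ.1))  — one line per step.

  start: (λ.0) ((λ.λ.λ.1) (λ.0) (λ.λ.1))
  step 1: (λ.λ.λ.1) (λ.0) (λ.λ.1)
  step 2: (λ.λ.1) (λ.λ.1)

Answer: after 2 steps: (λ.λ.1) (λ.λ.1)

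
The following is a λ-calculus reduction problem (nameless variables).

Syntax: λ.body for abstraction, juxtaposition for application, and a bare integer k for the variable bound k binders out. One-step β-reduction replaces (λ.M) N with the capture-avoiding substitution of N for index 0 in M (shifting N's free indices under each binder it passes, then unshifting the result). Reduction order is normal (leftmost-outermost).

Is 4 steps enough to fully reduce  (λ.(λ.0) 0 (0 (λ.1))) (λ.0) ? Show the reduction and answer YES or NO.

  start: (λ.(λ.0) 0 (0 (λ.1))) (λ.0)
  →1  (λ.0) (λ.0) ((λ.0) (λ.λ.0))
  →2  (λ.0) ((λ.0) (λ.λ.0))
  →3  (λ.0) (λ.λ.0)
  →4  λ.λ.0

Answer: YES — reaches normal form λ.λ.0 in 4 ≤ 4 steps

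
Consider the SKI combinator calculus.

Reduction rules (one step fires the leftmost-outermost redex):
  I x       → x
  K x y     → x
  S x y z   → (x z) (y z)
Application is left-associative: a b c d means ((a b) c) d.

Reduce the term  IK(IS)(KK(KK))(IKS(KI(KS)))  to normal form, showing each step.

Answer: normal form = SS  (in 5 steps)

Reduction:
  start: IK(IS)(KK(KK))(IKS(KI(KS)))
  [1] K(IS)(KK(KK))(IKS(KI(KS)))
  [2] IS(IKS(KI(KS)))
  [3] S(IKS(KI(KS)))
  [4] S(KS(KI(KS)))
  [5] SS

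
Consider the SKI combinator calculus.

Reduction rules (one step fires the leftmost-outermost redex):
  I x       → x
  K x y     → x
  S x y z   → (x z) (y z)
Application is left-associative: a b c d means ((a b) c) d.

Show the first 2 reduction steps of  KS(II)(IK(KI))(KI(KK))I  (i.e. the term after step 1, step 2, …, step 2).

  start: KS(II)(IK(KI))(KI(KK))I
  [1] S(IK(KI))(KI(KK))I
  [2] IK(KI)I(KI(KK)I)

Answer: after 2 steps: IK(KI)I(KI(KK)I)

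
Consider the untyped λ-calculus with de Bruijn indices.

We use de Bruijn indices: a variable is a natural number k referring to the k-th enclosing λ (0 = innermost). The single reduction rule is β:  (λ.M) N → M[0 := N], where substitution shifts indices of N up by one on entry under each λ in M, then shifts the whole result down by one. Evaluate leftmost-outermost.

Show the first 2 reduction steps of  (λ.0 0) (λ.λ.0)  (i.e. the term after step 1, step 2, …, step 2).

  start: (λ.0 0) (λ.λ.0)
  →1  (λ.λ.0) (λ.λ.0)
  →2  λ.0

Answer: after 2 steps: λ.0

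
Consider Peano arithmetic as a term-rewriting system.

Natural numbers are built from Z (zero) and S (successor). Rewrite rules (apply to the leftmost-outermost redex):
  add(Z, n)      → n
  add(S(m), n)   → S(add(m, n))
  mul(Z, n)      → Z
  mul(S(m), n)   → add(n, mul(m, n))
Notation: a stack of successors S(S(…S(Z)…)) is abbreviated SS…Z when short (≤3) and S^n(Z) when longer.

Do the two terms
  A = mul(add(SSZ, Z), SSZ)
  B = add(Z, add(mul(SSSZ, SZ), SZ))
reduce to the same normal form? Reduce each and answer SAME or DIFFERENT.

Answer: SAME — A ⇓ S^4(Z), B ⇓ S^4(Z)

Reduction:
Term A:
  start: mul(add(SSZ, Z), SSZ)
  step 1: mul(S(add(SZ, Z)), SSZ)
  step 2: add(SSZ, mul(add(SZ, Z), SSZ))
  step 3: S(add(SZ, mul(add(SZ, Z), SSZ)))
  step 4: S(S(add(Z, mul(add(SZ, Z), SSZ))))
  step 5: S(S(mul(add(SZ, Z), SSZ)))
  step 6: S(S(mul(S(add(Z, Z)), SSZ)))
  step 7: S(S(add(SSZ, mul(add(Z, Z), SSZ))))
  step 8: S(S(S(add(SZ, mul(add(Z, Z), SSZ)))))
  step 9: S(S(S(S(add(Z, mul(add(Z, Z), SSZ))))))
  step 10: S(S(S(S(mul(add(Z, Z), SSZ)))))
  step 11: S(S(S(S(mul(Z, SSZ)))))
  step 12: S^4(Z)

Term B:
  start: add(Z, add(mul(SSSZ, SZ), SZ))
  step 1: add(mul(SSSZ, SZ), SZ)
  step 2: add(add(SZ, mul(SSZ, SZ)), SZ)
  step 3: add(S(add(Z, mul(SSZ, SZ))), SZ)
  step 4: S(add(add(Z, mul(SSZ, SZ)), SZ))
  step 5: S(add(mul(SSZ, SZ), SZ))
  step 6: S(add(add(SZ, mul(SZ, SZ)), SZ))
  step 7: S(add(S(add(Z, mul(SZ, SZ))), SZ))
  step 8: S(S(add(add(Z, mul(SZ, SZ)), SZ)))
  step 9: S(S(add(mul(SZ, SZ), SZ)))
  step 10: S(S(add(add(SZ, mul(Z, SZ)), SZ)))
  step 11: S(S(add(S(add(Z, mul(Z, SZ))), SZ)))
  step 12: S(S(S(add(add(Z, mul(Z, SZ)), SZ))))
  step 13: S(S(S(add(mul(Z, SZ), SZ))))
  step 14: S(S(S(add(Z, SZ))))
  step 15: S^4(Z)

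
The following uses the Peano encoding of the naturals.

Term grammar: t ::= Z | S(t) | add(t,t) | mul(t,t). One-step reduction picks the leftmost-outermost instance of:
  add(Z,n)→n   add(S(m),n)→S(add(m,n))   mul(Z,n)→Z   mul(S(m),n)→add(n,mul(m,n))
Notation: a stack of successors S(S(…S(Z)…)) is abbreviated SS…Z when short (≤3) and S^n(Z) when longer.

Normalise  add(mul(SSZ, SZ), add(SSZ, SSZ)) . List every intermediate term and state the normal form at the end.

  start: add(mul(SSZ, SZ), add(SSZ, SSZ))
  step 1: add(add(SZ, mul(SZ, SZ)), add(SSZ, SSZ))
  step 2: add(S(add(Z, mul(SZ, SZ))), add(SSZ, SSZ))
  step 3: S(add(add(Z, mul(SZ, SZ)), add(SSZ, SSZ)))
  step 4: S(add(mul(SZ, SZ), add(SSZ, SSZ)))
  step 5: S(add(add(SZ, mul(Z, SZ)), add(SSZ, SSZ)))
  step 6: S(add(S(add(Z, mul(Z, SZ))), add(SSZ, SSZ)))
  step 7: S(S(add(add(Z, mul(Z, SZ)), add(SSZ, SSZ))))
  step 8: S(S(add(mul(Z, SZ), add(SSZ, SSZ))))
  step 9: S(S(add(Z, add(SSZ, SSZ))))
  step 10: S(S(add(SSZ, SSZ)))
  step 11: S(S(S(add(SZ, SSZ))))
  step 12: S(S(S(S(add(Z, SSZ)))))
  step 13: S^6(Z)

Answer: normal form = S^6(Z)  (in 13 steps)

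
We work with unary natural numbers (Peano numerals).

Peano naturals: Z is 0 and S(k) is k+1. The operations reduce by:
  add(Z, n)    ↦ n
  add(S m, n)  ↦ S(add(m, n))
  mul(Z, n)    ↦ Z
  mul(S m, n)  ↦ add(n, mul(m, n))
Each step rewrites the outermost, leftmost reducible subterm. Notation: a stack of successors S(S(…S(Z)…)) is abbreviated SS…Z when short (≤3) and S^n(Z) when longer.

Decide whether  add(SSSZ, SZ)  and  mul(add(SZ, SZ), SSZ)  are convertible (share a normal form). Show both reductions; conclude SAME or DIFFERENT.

Term A:
  start: add(SSSZ, SZ)
  →1  S(add(SSZ, SZ))
  →2  S(S(add(SZ, SZ)))
  →3  S(S(S(add(Z, SZ))))
  →4  S^4(Z)

Term B:
  start: mul(add(SZ, SZ), SSZ)
  →1  mul(S(add(Z, SZ)), SSZ)
  →2  add(SSZ, mul(add(Z, SZ), SSZ))
  →3  S(add(SZ, mul(add(Z, SZ), SSZ)))
  →4  S(S(add(Z, mul(add(Z, SZ), SSZ))))
  →5  S(S(mul(add(Z, SZ), SSZ)))
  →6  S(S(mul(SZ, SSZ)))
  →7  S(S(add(SSZ, mul(Z, SSZ))))
  →8  S(S(S(add(SZ, mul(Z, SSZ)))))
  →9  S(S(S(S(add(Z, mul(Z, SSZ))))))
  →10  S(S(S(S(mul(Z, SSZ)))))
  →11  S^4(Z)

Answer: SAME — A ⇓ S^4(Z), B ⇓ S^4(Z)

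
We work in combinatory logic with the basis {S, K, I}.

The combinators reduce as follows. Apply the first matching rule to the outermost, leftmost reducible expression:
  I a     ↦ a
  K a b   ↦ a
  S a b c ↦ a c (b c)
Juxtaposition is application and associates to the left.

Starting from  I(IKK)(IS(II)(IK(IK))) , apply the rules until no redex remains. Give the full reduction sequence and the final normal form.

  start: I(IKK)(IS(II)(IK(IK)))
  →1  IKK(IS(II)(IK(IK)))
  →2  KK(IS(II)(IK(IK)))
  →3  K

Answer: normal form = K  (in 3 steps)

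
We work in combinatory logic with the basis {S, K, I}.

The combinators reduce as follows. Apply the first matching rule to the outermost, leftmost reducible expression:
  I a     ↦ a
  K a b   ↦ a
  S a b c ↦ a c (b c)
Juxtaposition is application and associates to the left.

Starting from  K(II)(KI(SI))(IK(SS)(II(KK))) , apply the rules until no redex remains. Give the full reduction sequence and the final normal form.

  start: K(II)(KI(SI))(IK(SS)(II(KK)))
  step 1: II(IK(SS)(II(KK)))
  step 2: I(IK(SS)(II(KK)))
  step 3: IK(SS)(II(KK))
  step 4: K(SS)(II(KK))
  step 5: SS

Answer: normal form = SS  (in 5 steps)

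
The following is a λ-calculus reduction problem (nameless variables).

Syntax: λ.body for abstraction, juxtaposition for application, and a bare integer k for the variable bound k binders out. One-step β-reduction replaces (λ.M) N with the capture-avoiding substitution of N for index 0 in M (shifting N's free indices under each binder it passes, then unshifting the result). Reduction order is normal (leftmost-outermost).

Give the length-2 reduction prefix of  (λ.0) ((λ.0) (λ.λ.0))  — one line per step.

Answer: after 2 steps: λ.λ.0

Reduction:
  start: (λ.0) ((λ.0) (λ.λ.0))
  [1] (λ.0) (λ.λ.0)
  [2] λ.λ.0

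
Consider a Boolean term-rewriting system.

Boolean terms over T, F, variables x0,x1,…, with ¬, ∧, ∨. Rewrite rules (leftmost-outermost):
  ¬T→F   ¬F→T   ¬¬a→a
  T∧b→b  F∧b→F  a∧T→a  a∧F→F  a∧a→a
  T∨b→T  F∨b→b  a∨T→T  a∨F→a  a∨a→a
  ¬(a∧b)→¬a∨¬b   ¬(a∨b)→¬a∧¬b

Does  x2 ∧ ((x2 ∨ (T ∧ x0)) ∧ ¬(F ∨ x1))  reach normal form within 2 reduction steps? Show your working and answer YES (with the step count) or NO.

  start: x2 ∧ ((x2 ∨ (T ∧ x0)) ∧ ¬(F ∨ x1))
  step 1: x2 ∧ ((x2 ∨ x0) ∧ ¬(F ∨ x1))
  step 2: x2 ∧ ((x2 ∨ x0) ∧ (¬F ∧ ¬x1))

Answer: NO — after 2 steps the term is x2 ∧ ((x2 ∨ x0) ∧ (¬F ∧ ¬x1)), not yet normal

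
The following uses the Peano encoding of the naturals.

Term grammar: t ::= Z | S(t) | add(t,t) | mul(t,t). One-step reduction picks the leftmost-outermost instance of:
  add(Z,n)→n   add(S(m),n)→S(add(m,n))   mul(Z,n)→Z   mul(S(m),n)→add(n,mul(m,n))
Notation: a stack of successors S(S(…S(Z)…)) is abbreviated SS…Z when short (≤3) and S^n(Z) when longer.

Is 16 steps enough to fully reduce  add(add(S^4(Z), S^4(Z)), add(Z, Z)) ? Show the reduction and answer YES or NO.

Answer: YES — reaches normal form S^8(Z) in 15 ≤ 16 steps

Derivation:
  start: add(add(S^4(Z), S^4(Z)), add(Z, Z))
  step 1: add(S(add(SSSZ, S^4(Z))), add(Z, Z))
  step 2: S(add(add(SSSZ, S^4(Z)), add(Z, Z)))
  step 3: S(add(S(add(SSZ, S^4(Z))), add(Z, Z)))
  step 4: S(S(add(add(SSZ, S^4(Z)), add(Z, Z))))
  step 5: S(S(add(S(add(SZ, S^4(Z))), add(Z, Z))))
  step 6: S(S(S(add(add(SZ, S^4(Z)), add(Z, Z)))))
  step 7: S(S(S(add(S(add(Z, S^4(Z))), add(Z, Z)))))
  step 8: S(S(S(S(add(add(Z, S^4(Z)), add(Z, Z))))))
  step 9: S(S(S(S(add(S^4(Z), add(Z, Z))))))
  step 10: S(S(S(S(S(add(SSSZ, add(Z, Z)))))))
  step 11: S(S(S(S(S(S(add(SSZ, add(Z, Z))))))))
  step 12: S(S(S(S(S(S(S(add(SZ, add(Z, Z)))))))))
  step 13: S(S(S(S(S(S(S(S(add(Z, add(Z, Z))))))))))
  step 14: S(S(S(S(S(S(S(S(add(Z, Z)))))))))
  step 15: S^8(Z)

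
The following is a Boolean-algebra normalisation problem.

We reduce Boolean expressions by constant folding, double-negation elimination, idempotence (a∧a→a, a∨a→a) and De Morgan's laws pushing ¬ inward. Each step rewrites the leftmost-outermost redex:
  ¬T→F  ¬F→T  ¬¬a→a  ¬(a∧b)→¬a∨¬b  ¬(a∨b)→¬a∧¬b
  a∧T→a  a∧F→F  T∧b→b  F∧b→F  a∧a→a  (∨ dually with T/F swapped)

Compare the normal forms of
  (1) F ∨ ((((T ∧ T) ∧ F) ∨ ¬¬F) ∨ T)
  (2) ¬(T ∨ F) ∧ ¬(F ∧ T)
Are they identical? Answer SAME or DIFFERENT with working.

Answer: DIFFERENT — A ⇓ T, B ⇓ F

Reduction:
Term A:
  start: F ∨ ((((T ∧ T) ∧ F) ∨ ¬¬F) ∨ T)
  step 1: (((T ∧ T) ∧ F) ∨ ¬¬F) ∨ T
  step 2: T

Term B:
  start: ¬(T ∨ F) ∧ ¬(F ∧ T)
  step 1: (¬T ∧ ¬F) ∧ ¬(F ∧ T)
  step 2: (F ∧ ¬F) ∧ ¬(F ∧ T)
  step 3: F ∧ ¬(F ∧ T)
  step 4: F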